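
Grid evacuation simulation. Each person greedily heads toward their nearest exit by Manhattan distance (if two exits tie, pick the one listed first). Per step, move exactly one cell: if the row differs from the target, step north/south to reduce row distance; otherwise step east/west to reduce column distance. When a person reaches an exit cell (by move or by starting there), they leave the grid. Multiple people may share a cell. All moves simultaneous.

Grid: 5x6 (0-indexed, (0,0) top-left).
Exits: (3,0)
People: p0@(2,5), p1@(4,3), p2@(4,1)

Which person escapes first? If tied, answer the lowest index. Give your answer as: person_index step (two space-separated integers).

Answer: 2 2

Derivation:
Step 1: p0:(2,5)->(3,5) | p1:(4,3)->(3,3) | p2:(4,1)->(3,1)
Step 2: p0:(3,5)->(3,4) | p1:(3,3)->(3,2) | p2:(3,1)->(3,0)->EXIT
Step 3: p0:(3,4)->(3,3) | p1:(3,2)->(3,1) | p2:escaped
Step 4: p0:(3,3)->(3,2) | p1:(3,1)->(3,0)->EXIT | p2:escaped
Step 5: p0:(3,2)->(3,1) | p1:escaped | p2:escaped
Step 6: p0:(3,1)->(3,0)->EXIT | p1:escaped | p2:escaped
Exit steps: [6, 4, 2]
First to escape: p2 at step 2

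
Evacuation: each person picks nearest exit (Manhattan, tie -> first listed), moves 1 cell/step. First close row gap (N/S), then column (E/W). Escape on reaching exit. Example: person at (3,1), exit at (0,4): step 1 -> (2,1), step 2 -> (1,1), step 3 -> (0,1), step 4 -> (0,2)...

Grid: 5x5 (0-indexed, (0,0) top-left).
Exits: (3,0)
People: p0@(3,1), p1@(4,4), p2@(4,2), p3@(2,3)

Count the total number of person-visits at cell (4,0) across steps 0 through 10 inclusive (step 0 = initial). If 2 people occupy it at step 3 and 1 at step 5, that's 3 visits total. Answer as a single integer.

Step 0: p0@(3,1) p1@(4,4) p2@(4,2) p3@(2,3) -> at (4,0): 0 [-], cum=0
Step 1: p0@ESC p1@(3,4) p2@(3,2) p3@(3,3) -> at (4,0): 0 [-], cum=0
Step 2: p0@ESC p1@(3,3) p2@(3,1) p3@(3,2) -> at (4,0): 0 [-], cum=0
Step 3: p0@ESC p1@(3,2) p2@ESC p3@(3,1) -> at (4,0): 0 [-], cum=0
Step 4: p0@ESC p1@(3,1) p2@ESC p3@ESC -> at (4,0): 0 [-], cum=0
Step 5: p0@ESC p1@ESC p2@ESC p3@ESC -> at (4,0): 0 [-], cum=0
Total visits = 0

Answer: 0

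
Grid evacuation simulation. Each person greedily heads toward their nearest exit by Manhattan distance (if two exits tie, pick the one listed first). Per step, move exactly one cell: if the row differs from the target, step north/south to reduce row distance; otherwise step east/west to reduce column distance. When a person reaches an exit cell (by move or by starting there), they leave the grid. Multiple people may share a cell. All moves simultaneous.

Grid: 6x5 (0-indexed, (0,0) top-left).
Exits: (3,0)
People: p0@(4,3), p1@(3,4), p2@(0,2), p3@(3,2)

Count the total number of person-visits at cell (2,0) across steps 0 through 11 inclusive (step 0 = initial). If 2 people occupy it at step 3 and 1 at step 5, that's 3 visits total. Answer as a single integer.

Answer: 0

Derivation:
Step 0: p0@(4,3) p1@(3,4) p2@(0,2) p3@(3,2) -> at (2,0): 0 [-], cum=0
Step 1: p0@(3,3) p1@(3,3) p2@(1,2) p3@(3,1) -> at (2,0): 0 [-], cum=0
Step 2: p0@(3,2) p1@(3,2) p2@(2,2) p3@ESC -> at (2,0): 0 [-], cum=0
Step 3: p0@(3,1) p1@(3,1) p2@(3,2) p3@ESC -> at (2,0): 0 [-], cum=0
Step 4: p0@ESC p1@ESC p2@(3,1) p3@ESC -> at (2,0): 0 [-], cum=0
Step 5: p0@ESC p1@ESC p2@ESC p3@ESC -> at (2,0): 0 [-], cum=0
Total visits = 0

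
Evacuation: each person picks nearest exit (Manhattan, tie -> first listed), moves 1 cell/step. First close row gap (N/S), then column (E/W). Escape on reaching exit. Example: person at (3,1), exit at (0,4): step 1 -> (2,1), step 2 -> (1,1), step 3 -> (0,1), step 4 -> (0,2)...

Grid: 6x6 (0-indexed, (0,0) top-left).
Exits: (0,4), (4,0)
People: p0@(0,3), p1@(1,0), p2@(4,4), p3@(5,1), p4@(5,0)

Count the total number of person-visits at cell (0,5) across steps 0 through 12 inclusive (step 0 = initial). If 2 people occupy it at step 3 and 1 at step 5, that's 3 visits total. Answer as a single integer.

Answer: 0

Derivation:
Step 0: p0@(0,3) p1@(1,0) p2@(4,4) p3@(5,1) p4@(5,0) -> at (0,5): 0 [-], cum=0
Step 1: p0@ESC p1@(2,0) p2@(3,4) p3@(4,1) p4@ESC -> at (0,5): 0 [-], cum=0
Step 2: p0@ESC p1@(3,0) p2@(2,4) p3@ESC p4@ESC -> at (0,5): 0 [-], cum=0
Step 3: p0@ESC p1@ESC p2@(1,4) p3@ESC p4@ESC -> at (0,5): 0 [-], cum=0
Step 4: p0@ESC p1@ESC p2@ESC p3@ESC p4@ESC -> at (0,5): 0 [-], cum=0
Total visits = 0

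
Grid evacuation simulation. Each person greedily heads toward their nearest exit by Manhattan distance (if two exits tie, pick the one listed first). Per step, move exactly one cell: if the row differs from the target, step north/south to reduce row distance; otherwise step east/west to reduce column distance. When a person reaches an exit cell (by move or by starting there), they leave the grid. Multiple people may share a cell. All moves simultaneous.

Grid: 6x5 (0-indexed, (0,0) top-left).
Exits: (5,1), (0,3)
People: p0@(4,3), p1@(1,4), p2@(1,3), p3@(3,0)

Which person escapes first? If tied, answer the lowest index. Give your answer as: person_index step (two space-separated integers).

Step 1: p0:(4,3)->(5,3) | p1:(1,4)->(0,4) | p2:(1,3)->(0,3)->EXIT | p3:(3,0)->(4,0)
Step 2: p0:(5,3)->(5,2) | p1:(0,4)->(0,3)->EXIT | p2:escaped | p3:(4,0)->(5,0)
Step 3: p0:(5,2)->(5,1)->EXIT | p1:escaped | p2:escaped | p3:(5,0)->(5,1)->EXIT
Exit steps: [3, 2, 1, 3]
First to escape: p2 at step 1

Answer: 2 1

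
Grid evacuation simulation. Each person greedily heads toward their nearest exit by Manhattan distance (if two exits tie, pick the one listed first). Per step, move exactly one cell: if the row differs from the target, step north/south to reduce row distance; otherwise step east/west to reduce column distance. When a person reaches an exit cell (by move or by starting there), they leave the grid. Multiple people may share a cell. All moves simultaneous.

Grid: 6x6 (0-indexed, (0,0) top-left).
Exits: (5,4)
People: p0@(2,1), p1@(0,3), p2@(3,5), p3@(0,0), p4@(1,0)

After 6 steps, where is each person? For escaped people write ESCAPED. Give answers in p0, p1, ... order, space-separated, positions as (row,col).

Step 1: p0:(2,1)->(3,1) | p1:(0,3)->(1,3) | p2:(3,5)->(4,5) | p3:(0,0)->(1,0) | p4:(1,0)->(2,0)
Step 2: p0:(3,1)->(4,1) | p1:(1,3)->(2,3) | p2:(4,5)->(5,5) | p3:(1,0)->(2,0) | p4:(2,0)->(3,0)
Step 3: p0:(4,1)->(5,1) | p1:(2,3)->(3,3) | p2:(5,5)->(5,4)->EXIT | p3:(2,0)->(3,0) | p4:(3,0)->(4,0)
Step 4: p0:(5,1)->(5,2) | p1:(3,3)->(4,3) | p2:escaped | p3:(3,0)->(4,0) | p4:(4,0)->(5,0)
Step 5: p0:(5,2)->(5,3) | p1:(4,3)->(5,3) | p2:escaped | p3:(4,0)->(5,0) | p4:(5,0)->(5,1)
Step 6: p0:(5,3)->(5,4)->EXIT | p1:(5,3)->(5,4)->EXIT | p2:escaped | p3:(5,0)->(5,1) | p4:(5,1)->(5,2)

ESCAPED ESCAPED ESCAPED (5,1) (5,2)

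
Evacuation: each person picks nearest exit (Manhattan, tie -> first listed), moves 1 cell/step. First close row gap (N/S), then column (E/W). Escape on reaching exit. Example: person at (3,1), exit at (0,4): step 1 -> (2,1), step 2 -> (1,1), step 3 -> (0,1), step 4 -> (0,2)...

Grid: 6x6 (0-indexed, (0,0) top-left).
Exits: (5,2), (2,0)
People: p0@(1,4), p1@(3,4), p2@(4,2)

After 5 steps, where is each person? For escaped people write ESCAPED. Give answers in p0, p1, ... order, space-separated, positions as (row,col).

Step 1: p0:(1,4)->(2,4) | p1:(3,4)->(4,4) | p2:(4,2)->(5,2)->EXIT
Step 2: p0:(2,4)->(2,3) | p1:(4,4)->(5,4) | p2:escaped
Step 3: p0:(2,3)->(2,2) | p1:(5,4)->(5,3) | p2:escaped
Step 4: p0:(2,2)->(2,1) | p1:(5,3)->(5,2)->EXIT | p2:escaped
Step 5: p0:(2,1)->(2,0)->EXIT | p1:escaped | p2:escaped

ESCAPED ESCAPED ESCAPED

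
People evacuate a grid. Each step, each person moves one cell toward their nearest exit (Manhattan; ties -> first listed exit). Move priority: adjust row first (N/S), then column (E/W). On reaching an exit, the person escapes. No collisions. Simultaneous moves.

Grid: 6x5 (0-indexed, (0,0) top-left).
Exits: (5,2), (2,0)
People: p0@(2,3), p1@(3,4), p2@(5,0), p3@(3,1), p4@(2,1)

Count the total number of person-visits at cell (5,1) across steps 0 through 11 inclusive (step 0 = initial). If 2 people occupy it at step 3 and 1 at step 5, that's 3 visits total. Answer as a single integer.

Answer: 1

Derivation:
Step 0: p0@(2,3) p1@(3,4) p2@(5,0) p3@(3,1) p4@(2,1) -> at (5,1): 0 [-], cum=0
Step 1: p0@(2,2) p1@(4,4) p2@(5,1) p3@(2,1) p4@ESC -> at (5,1): 1 [p2], cum=1
Step 2: p0@(2,1) p1@(5,4) p2@ESC p3@ESC p4@ESC -> at (5,1): 0 [-], cum=1
Step 3: p0@ESC p1@(5,3) p2@ESC p3@ESC p4@ESC -> at (5,1): 0 [-], cum=1
Step 4: p0@ESC p1@ESC p2@ESC p3@ESC p4@ESC -> at (5,1): 0 [-], cum=1
Total visits = 1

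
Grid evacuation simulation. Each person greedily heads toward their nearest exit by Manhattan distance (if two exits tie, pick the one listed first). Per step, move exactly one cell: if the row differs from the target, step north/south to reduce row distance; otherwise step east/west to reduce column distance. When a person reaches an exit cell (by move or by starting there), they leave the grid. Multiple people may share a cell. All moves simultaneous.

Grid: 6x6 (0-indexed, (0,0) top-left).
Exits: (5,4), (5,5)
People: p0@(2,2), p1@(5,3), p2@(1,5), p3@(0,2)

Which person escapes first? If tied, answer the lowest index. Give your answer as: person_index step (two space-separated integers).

Answer: 1 1

Derivation:
Step 1: p0:(2,2)->(3,2) | p1:(5,3)->(5,4)->EXIT | p2:(1,5)->(2,5) | p3:(0,2)->(1,2)
Step 2: p0:(3,2)->(4,2) | p1:escaped | p2:(2,5)->(3,5) | p3:(1,2)->(2,2)
Step 3: p0:(4,2)->(5,2) | p1:escaped | p2:(3,5)->(4,5) | p3:(2,2)->(3,2)
Step 4: p0:(5,2)->(5,3) | p1:escaped | p2:(4,5)->(5,5)->EXIT | p3:(3,2)->(4,2)
Step 5: p0:(5,3)->(5,4)->EXIT | p1:escaped | p2:escaped | p3:(4,2)->(5,2)
Step 6: p0:escaped | p1:escaped | p2:escaped | p3:(5,2)->(5,3)
Step 7: p0:escaped | p1:escaped | p2:escaped | p3:(5,3)->(5,4)->EXIT
Exit steps: [5, 1, 4, 7]
First to escape: p1 at step 1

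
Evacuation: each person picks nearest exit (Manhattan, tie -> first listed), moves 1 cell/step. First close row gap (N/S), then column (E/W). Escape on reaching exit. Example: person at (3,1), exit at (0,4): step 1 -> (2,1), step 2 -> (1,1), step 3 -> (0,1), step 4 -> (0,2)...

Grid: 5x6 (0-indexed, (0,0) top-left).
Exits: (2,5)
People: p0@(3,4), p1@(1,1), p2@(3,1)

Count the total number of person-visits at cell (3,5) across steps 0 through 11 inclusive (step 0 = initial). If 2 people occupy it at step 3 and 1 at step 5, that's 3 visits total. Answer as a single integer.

Answer: 0

Derivation:
Step 0: p0@(3,4) p1@(1,1) p2@(3,1) -> at (3,5): 0 [-], cum=0
Step 1: p0@(2,4) p1@(2,1) p2@(2,1) -> at (3,5): 0 [-], cum=0
Step 2: p0@ESC p1@(2,2) p2@(2,2) -> at (3,5): 0 [-], cum=0
Step 3: p0@ESC p1@(2,3) p2@(2,3) -> at (3,5): 0 [-], cum=0
Step 4: p0@ESC p1@(2,4) p2@(2,4) -> at (3,5): 0 [-], cum=0
Step 5: p0@ESC p1@ESC p2@ESC -> at (3,5): 0 [-], cum=0
Total visits = 0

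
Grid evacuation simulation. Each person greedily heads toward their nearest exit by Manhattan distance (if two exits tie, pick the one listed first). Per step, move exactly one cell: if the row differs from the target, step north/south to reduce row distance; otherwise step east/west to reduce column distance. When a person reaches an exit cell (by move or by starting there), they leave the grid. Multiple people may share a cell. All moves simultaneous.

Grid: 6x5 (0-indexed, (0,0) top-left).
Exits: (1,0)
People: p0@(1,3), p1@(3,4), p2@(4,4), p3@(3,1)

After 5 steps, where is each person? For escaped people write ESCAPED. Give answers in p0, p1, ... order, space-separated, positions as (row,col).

Step 1: p0:(1,3)->(1,2) | p1:(3,4)->(2,4) | p2:(4,4)->(3,4) | p3:(3,1)->(2,1)
Step 2: p0:(1,2)->(1,1) | p1:(2,4)->(1,4) | p2:(3,4)->(2,4) | p3:(2,1)->(1,1)
Step 3: p0:(1,1)->(1,0)->EXIT | p1:(1,4)->(1,3) | p2:(2,4)->(1,4) | p3:(1,1)->(1,0)->EXIT
Step 4: p0:escaped | p1:(1,3)->(1,2) | p2:(1,4)->(1,3) | p3:escaped
Step 5: p0:escaped | p1:(1,2)->(1,1) | p2:(1,3)->(1,2) | p3:escaped

ESCAPED (1,1) (1,2) ESCAPED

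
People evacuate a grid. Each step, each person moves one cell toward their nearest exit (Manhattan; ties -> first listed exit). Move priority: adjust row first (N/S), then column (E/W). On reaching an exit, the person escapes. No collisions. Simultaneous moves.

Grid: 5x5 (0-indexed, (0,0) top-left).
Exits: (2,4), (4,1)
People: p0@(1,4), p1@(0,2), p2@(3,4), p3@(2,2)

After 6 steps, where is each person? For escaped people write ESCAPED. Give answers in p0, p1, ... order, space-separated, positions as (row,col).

Step 1: p0:(1,4)->(2,4)->EXIT | p1:(0,2)->(1,2) | p2:(3,4)->(2,4)->EXIT | p3:(2,2)->(2,3)
Step 2: p0:escaped | p1:(1,2)->(2,2) | p2:escaped | p3:(2,3)->(2,4)->EXIT
Step 3: p0:escaped | p1:(2,2)->(2,3) | p2:escaped | p3:escaped
Step 4: p0:escaped | p1:(2,3)->(2,4)->EXIT | p2:escaped | p3:escaped

ESCAPED ESCAPED ESCAPED ESCAPED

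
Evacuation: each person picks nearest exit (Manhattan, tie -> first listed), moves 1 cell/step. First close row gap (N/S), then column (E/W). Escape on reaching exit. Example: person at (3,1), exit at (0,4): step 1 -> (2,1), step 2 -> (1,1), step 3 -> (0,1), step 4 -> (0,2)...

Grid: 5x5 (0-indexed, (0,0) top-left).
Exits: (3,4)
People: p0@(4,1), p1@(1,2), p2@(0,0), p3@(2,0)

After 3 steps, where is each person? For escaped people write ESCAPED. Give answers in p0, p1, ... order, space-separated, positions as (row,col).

Step 1: p0:(4,1)->(3,1) | p1:(1,2)->(2,2) | p2:(0,0)->(1,0) | p3:(2,0)->(3,0)
Step 2: p0:(3,1)->(3,2) | p1:(2,2)->(3,2) | p2:(1,0)->(2,0) | p3:(3,0)->(3,1)
Step 3: p0:(3,2)->(3,3) | p1:(3,2)->(3,3) | p2:(2,0)->(3,0) | p3:(3,1)->(3,2)

(3,3) (3,3) (3,0) (3,2)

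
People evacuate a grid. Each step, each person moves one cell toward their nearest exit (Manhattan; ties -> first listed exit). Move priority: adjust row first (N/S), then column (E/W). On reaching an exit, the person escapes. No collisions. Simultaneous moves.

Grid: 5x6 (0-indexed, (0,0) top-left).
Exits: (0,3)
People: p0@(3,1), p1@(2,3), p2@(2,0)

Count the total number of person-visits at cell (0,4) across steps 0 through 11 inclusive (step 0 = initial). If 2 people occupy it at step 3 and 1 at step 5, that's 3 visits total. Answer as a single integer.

Answer: 0

Derivation:
Step 0: p0@(3,1) p1@(2,3) p2@(2,0) -> at (0,4): 0 [-], cum=0
Step 1: p0@(2,1) p1@(1,3) p2@(1,0) -> at (0,4): 0 [-], cum=0
Step 2: p0@(1,1) p1@ESC p2@(0,0) -> at (0,4): 0 [-], cum=0
Step 3: p0@(0,1) p1@ESC p2@(0,1) -> at (0,4): 0 [-], cum=0
Step 4: p0@(0,2) p1@ESC p2@(0,2) -> at (0,4): 0 [-], cum=0
Step 5: p0@ESC p1@ESC p2@ESC -> at (0,4): 0 [-], cum=0
Total visits = 0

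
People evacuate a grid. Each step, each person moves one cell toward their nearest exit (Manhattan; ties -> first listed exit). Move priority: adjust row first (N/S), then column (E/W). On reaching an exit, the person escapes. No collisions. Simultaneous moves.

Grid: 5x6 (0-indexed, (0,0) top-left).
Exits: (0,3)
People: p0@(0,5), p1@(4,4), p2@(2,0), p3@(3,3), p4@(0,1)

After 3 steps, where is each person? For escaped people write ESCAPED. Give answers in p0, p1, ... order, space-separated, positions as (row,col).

Step 1: p0:(0,5)->(0,4) | p1:(4,4)->(3,4) | p2:(2,0)->(1,0) | p3:(3,3)->(2,3) | p4:(0,1)->(0,2)
Step 2: p0:(0,4)->(0,3)->EXIT | p1:(3,4)->(2,4) | p2:(1,0)->(0,0) | p3:(2,3)->(1,3) | p4:(0,2)->(0,3)->EXIT
Step 3: p0:escaped | p1:(2,4)->(1,4) | p2:(0,0)->(0,1) | p3:(1,3)->(0,3)->EXIT | p4:escaped

ESCAPED (1,4) (0,1) ESCAPED ESCAPED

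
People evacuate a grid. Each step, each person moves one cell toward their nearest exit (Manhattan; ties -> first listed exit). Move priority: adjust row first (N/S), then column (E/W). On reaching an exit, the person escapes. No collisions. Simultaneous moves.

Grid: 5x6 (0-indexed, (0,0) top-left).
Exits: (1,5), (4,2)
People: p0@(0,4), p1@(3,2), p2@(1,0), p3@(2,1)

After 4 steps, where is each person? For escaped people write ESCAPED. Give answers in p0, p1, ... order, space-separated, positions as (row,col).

Step 1: p0:(0,4)->(1,4) | p1:(3,2)->(4,2)->EXIT | p2:(1,0)->(1,1) | p3:(2,1)->(3,1)
Step 2: p0:(1,4)->(1,5)->EXIT | p1:escaped | p2:(1,1)->(1,2) | p3:(3,1)->(4,1)
Step 3: p0:escaped | p1:escaped | p2:(1,2)->(1,3) | p3:(4,1)->(4,2)->EXIT
Step 4: p0:escaped | p1:escaped | p2:(1,3)->(1,4) | p3:escaped

ESCAPED ESCAPED (1,4) ESCAPED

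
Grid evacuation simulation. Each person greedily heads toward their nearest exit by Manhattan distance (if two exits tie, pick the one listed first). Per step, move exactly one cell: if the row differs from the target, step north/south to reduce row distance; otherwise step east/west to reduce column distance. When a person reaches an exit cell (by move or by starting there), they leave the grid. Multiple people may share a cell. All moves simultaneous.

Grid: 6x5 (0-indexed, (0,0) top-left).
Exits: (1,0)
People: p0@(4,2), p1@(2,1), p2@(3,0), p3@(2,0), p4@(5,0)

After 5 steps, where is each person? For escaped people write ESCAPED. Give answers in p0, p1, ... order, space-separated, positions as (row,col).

Step 1: p0:(4,2)->(3,2) | p1:(2,1)->(1,1) | p2:(3,0)->(2,0) | p3:(2,0)->(1,0)->EXIT | p4:(5,0)->(4,0)
Step 2: p0:(3,2)->(2,2) | p1:(1,1)->(1,0)->EXIT | p2:(2,0)->(1,0)->EXIT | p3:escaped | p4:(4,0)->(3,0)
Step 3: p0:(2,2)->(1,2) | p1:escaped | p2:escaped | p3:escaped | p4:(3,0)->(2,0)
Step 4: p0:(1,2)->(1,1) | p1:escaped | p2:escaped | p3:escaped | p4:(2,0)->(1,0)->EXIT
Step 5: p0:(1,1)->(1,0)->EXIT | p1:escaped | p2:escaped | p3:escaped | p4:escaped

ESCAPED ESCAPED ESCAPED ESCAPED ESCAPED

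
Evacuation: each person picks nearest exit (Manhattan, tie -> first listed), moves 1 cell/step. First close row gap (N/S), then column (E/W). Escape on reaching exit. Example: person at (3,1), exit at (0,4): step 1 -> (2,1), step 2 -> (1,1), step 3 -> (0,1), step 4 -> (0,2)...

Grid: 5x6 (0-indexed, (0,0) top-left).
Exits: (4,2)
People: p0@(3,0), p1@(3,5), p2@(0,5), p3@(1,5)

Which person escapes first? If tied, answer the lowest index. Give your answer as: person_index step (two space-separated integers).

Step 1: p0:(3,0)->(4,0) | p1:(3,5)->(4,5) | p2:(0,5)->(1,5) | p3:(1,5)->(2,5)
Step 2: p0:(4,0)->(4,1) | p1:(4,5)->(4,4) | p2:(1,5)->(2,5) | p3:(2,5)->(3,5)
Step 3: p0:(4,1)->(4,2)->EXIT | p1:(4,4)->(4,3) | p2:(2,5)->(3,5) | p3:(3,5)->(4,5)
Step 4: p0:escaped | p1:(4,3)->(4,2)->EXIT | p2:(3,5)->(4,5) | p3:(4,5)->(4,4)
Step 5: p0:escaped | p1:escaped | p2:(4,5)->(4,4) | p3:(4,4)->(4,3)
Step 6: p0:escaped | p1:escaped | p2:(4,4)->(4,3) | p3:(4,3)->(4,2)->EXIT
Step 7: p0:escaped | p1:escaped | p2:(4,3)->(4,2)->EXIT | p3:escaped
Exit steps: [3, 4, 7, 6]
First to escape: p0 at step 3

Answer: 0 3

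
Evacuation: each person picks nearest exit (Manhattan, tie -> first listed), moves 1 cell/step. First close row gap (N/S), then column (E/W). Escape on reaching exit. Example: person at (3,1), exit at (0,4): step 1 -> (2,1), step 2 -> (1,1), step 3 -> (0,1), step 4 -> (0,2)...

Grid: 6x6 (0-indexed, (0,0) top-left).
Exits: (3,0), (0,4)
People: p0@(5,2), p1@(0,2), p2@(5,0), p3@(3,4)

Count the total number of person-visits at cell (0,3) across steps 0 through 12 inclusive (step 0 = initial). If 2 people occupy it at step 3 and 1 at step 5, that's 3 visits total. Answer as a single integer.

Answer: 1

Derivation:
Step 0: p0@(5,2) p1@(0,2) p2@(5,0) p3@(3,4) -> at (0,3): 0 [-], cum=0
Step 1: p0@(4,2) p1@(0,3) p2@(4,0) p3@(2,4) -> at (0,3): 1 [p1], cum=1
Step 2: p0@(3,2) p1@ESC p2@ESC p3@(1,4) -> at (0,3): 0 [-], cum=1
Step 3: p0@(3,1) p1@ESC p2@ESC p3@ESC -> at (0,3): 0 [-], cum=1
Step 4: p0@ESC p1@ESC p2@ESC p3@ESC -> at (0,3): 0 [-], cum=1
Total visits = 1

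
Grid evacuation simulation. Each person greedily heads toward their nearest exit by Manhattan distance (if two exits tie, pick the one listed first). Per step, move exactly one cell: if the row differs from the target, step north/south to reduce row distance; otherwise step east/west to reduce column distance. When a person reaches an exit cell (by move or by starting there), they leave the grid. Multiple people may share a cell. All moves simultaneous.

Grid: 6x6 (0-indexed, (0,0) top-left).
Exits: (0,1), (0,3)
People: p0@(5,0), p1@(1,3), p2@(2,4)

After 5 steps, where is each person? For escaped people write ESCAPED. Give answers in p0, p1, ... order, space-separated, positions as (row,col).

Step 1: p0:(5,0)->(4,0) | p1:(1,3)->(0,3)->EXIT | p2:(2,4)->(1,4)
Step 2: p0:(4,0)->(3,0) | p1:escaped | p2:(1,4)->(0,4)
Step 3: p0:(3,0)->(2,0) | p1:escaped | p2:(0,4)->(0,3)->EXIT
Step 4: p0:(2,0)->(1,0) | p1:escaped | p2:escaped
Step 5: p0:(1,0)->(0,0) | p1:escaped | p2:escaped

(0,0) ESCAPED ESCAPED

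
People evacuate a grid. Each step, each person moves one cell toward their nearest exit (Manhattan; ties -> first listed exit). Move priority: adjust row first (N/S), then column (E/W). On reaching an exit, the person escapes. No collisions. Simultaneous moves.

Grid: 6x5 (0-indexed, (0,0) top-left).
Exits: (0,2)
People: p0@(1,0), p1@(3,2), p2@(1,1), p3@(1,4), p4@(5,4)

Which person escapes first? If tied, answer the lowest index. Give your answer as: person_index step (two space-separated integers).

Answer: 2 2

Derivation:
Step 1: p0:(1,0)->(0,0) | p1:(3,2)->(2,2) | p2:(1,1)->(0,1) | p3:(1,4)->(0,4) | p4:(5,4)->(4,4)
Step 2: p0:(0,0)->(0,1) | p1:(2,2)->(1,2) | p2:(0,1)->(0,2)->EXIT | p3:(0,4)->(0,3) | p4:(4,4)->(3,4)
Step 3: p0:(0,1)->(0,2)->EXIT | p1:(1,2)->(0,2)->EXIT | p2:escaped | p3:(0,3)->(0,2)->EXIT | p4:(3,4)->(2,4)
Step 4: p0:escaped | p1:escaped | p2:escaped | p3:escaped | p4:(2,4)->(1,4)
Step 5: p0:escaped | p1:escaped | p2:escaped | p3:escaped | p4:(1,4)->(0,4)
Step 6: p0:escaped | p1:escaped | p2:escaped | p3:escaped | p4:(0,4)->(0,3)
Step 7: p0:escaped | p1:escaped | p2:escaped | p3:escaped | p4:(0,3)->(0,2)->EXIT
Exit steps: [3, 3, 2, 3, 7]
First to escape: p2 at step 2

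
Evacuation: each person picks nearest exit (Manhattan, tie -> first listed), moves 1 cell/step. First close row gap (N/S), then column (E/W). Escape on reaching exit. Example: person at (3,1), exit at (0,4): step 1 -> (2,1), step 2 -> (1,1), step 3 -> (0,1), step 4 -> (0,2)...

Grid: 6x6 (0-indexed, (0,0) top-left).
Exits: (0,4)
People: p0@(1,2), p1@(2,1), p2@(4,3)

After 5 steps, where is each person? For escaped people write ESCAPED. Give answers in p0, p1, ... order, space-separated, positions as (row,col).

Step 1: p0:(1,2)->(0,2) | p1:(2,1)->(1,1) | p2:(4,3)->(3,3)
Step 2: p0:(0,2)->(0,3) | p1:(1,1)->(0,1) | p2:(3,3)->(2,3)
Step 3: p0:(0,3)->(0,4)->EXIT | p1:(0,1)->(0,2) | p2:(2,3)->(1,3)
Step 4: p0:escaped | p1:(0,2)->(0,3) | p2:(1,3)->(0,3)
Step 5: p0:escaped | p1:(0,3)->(0,4)->EXIT | p2:(0,3)->(0,4)->EXIT

ESCAPED ESCAPED ESCAPED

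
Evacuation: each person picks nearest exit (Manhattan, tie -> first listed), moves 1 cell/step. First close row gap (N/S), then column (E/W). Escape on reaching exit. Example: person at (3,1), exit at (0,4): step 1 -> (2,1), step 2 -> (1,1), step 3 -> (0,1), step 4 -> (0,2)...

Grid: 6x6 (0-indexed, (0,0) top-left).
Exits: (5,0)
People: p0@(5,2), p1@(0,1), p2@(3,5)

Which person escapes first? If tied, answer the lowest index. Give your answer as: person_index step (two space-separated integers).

Step 1: p0:(5,2)->(5,1) | p1:(0,1)->(1,1) | p2:(3,5)->(4,5)
Step 2: p0:(5,1)->(5,0)->EXIT | p1:(1,1)->(2,1) | p2:(4,5)->(5,5)
Step 3: p0:escaped | p1:(2,1)->(3,1) | p2:(5,5)->(5,4)
Step 4: p0:escaped | p1:(3,1)->(4,1) | p2:(5,4)->(5,3)
Step 5: p0:escaped | p1:(4,1)->(5,1) | p2:(5,3)->(5,2)
Step 6: p0:escaped | p1:(5,1)->(5,0)->EXIT | p2:(5,2)->(5,1)
Step 7: p0:escaped | p1:escaped | p2:(5,1)->(5,0)->EXIT
Exit steps: [2, 6, 7]
First to escape: p0 at step 2

Answer: 0 2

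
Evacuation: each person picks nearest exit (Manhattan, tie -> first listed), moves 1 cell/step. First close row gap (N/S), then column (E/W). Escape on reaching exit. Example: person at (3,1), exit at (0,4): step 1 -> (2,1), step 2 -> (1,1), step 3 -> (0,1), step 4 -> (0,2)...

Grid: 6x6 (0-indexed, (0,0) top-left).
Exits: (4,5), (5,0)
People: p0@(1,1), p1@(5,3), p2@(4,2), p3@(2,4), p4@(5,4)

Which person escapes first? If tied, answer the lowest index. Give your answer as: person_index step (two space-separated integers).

Answer: 4 2

Derivation:
Step 1: p0:(1,1)->(2,1) | p1:(5,3)->(4,3) | p2:(4,2)->(4,3) | p3:(2,4)->(3,4) | p4:(5,4)->(4,4)
Step 2: p0:(2,1)->(3,1) | p1:(4,3)->(4,4) | p2:(4,3)->(4,4) | p3:(3,4)->(4,4) | p4:(4,4)->(4,5)->EXIT
Step 3: p0:(3,1)->(4,1) | p1:(4,4)->(4,5)->EXIT | p2:(4,4)->(4,5)->EXIT | p3:(4,4)->(4,5)->EXIT | p4:escaped
Step 4: p0:(4,1)->(5,1) | p1:escaped | p2:escaped | p3:escaped | p4:escaped
Step 5: p0:(5,1)->(5,0)->EXIT | p1:escaped | p2:escaped | p3:escaped | p4:escaped
Exit steps: [5, 3, 3, 3, 2]
First to escape: p4 at step 2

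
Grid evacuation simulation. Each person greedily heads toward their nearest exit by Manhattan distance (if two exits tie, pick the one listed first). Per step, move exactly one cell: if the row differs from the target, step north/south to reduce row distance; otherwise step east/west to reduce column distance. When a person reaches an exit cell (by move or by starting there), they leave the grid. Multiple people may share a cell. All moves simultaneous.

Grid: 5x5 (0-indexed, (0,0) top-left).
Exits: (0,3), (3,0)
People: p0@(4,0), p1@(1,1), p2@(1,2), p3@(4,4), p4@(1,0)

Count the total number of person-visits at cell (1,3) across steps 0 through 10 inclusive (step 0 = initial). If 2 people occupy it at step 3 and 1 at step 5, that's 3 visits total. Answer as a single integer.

Step 0: p0@(4,0) p1@(1,1) p2@(1,2) p3@(4,4) p4@(1,0) -> at (1,3): 0 [-], cum=0
Step 1: p0@ESC p1@(0,1) p2@(0,2) p3@(3,4) p4@(2,0) -> at (1,3): 0 [-], cum=0
Step 2: p0@ESC p1@(0,2) p2@ESC p3@(2,4) p4@ESC -> at (1,3): 0 [-], cum=0
Step 3: p0@ESC p1@ESC p2@ESC p3@(1,4) p4@ESC -> at (1,3): 0 [-], cum=0
Step 4: p0@ESC p1@ESC p2@ESC p3@(0,4) p4@ESC -> at (1,3): 0 [-], cum=0
Step 5: p0@ESC p1@ESC p2@ESC p3@ESC p4@ESC -> at (1,3): 0 [-], cum=0
Total visits = 0

Answer: 0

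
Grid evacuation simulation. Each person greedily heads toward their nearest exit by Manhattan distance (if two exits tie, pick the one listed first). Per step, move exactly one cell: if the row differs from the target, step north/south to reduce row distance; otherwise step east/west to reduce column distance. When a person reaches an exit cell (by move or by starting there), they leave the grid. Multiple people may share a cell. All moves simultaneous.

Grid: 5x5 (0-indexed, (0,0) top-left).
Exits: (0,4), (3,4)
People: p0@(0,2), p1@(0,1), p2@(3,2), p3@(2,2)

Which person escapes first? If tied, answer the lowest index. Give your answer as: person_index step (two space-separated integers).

Answer: 0 2

Derivation:
Step 1: p0:(0,2)->(0,3) | p1:(0,1)->(0,2) | p2:(3,2)->(3,3) | p3:(2,2)->(3,2)
Step 2: p0:(0,3)->(0,4)->EXIT | p1:(0,2)->(0,3) | p2:(3,3)->(3,4)->EXIT | p3:(3,2)->(3,3)
Step 3: p0:escaped | p1:(0,3)->(0,4)->EXIT | p2:escaped | p3:(3,3)->(3,4)->EXIT
Exit steps: [2, 3, 2, 3]
First to escape: p0 at step 2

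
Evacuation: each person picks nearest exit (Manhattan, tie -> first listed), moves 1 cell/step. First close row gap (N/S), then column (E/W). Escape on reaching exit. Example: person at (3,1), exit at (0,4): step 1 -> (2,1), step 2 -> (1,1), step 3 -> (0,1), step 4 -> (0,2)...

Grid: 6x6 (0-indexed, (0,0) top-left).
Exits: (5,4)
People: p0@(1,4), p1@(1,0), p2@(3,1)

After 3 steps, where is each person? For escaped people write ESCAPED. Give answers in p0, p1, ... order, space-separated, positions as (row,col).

Step 1: p0:(1,4)->(2,4) | p1:(1,0)->(2,0) | p2:(3,1)->(4,1)
Step 2: p0:(2,4)->(3,4) | p1:(2,0)->(3,0) | p2:(4,1)->(5,1)
Step 3: p0:(3,4)->(4,4) | p1:(3,0)->(4,0) | p2:(5,1)->(5,2)

(4,4) (4,0) (5,2)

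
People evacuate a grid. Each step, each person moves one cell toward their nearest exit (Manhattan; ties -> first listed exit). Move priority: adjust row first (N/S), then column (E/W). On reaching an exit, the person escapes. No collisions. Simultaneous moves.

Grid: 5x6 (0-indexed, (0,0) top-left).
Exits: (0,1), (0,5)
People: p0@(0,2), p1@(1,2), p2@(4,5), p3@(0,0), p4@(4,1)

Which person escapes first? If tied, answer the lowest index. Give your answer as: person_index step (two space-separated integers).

Step 1: p0:(0,2)->(0,1)->EXIT | p1:(1,2)->(0,2) | p2:(4,5)->(3,5) | p3:(0,0)->(0,1)->EXIT | p4:(4,1)->(3,1)
Step 2: p0:escaped | p1:(0,2)->(0,1)->EXIT | p2:(3,5)->(2,5) | p3:escaped | p4:(3,1)->(2,1)
Step 3: p0:escaped | p1:escaped | p2:(2,5)->(1,5) | p3:escaped | p4:(2,1)->(1,1)
Step 4: p0:escaped | p1:escaped | p2:(1,5)->(0,5)->EXIT | p3:escaped | p4:(1,1)->(0,1)->EXIT
Exit steps: [1, 2, 4, 1, 4]
First to escape: p0 at step 1

Answer: 0 1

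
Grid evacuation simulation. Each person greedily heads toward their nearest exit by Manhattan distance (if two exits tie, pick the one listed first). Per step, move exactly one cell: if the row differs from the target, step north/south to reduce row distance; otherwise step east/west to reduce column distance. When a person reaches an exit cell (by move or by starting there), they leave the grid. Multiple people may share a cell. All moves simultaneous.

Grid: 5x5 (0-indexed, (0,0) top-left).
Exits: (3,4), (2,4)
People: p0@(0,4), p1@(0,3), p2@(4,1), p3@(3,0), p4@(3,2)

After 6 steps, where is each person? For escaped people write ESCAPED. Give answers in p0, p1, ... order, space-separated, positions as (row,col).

Step 1: p0:(0,4)->(1,4) | p1:(0,3)->(1,3) | p2:(4,1)->(3,1) | p3:(3,0)->(3,1) | p4:(3,2)->(3,3)
Step 2: p0:(1,4)->(2,4)->EXIT | p1:(1,3)->(2,3) | p2:(3,1)->(3,2) | p3:(3,1)->(3,2) | p4:(3,3)->(3,4)->EXIT
Step 3: p0:escaped | p1:(2,3)->(2,4)->EXIT | p2:(3,2)->(3,3) | p3:(3,2)->(3,3) | p4:escaped
Step 4: p0:escaped | p1:escaped | p2:(3,3)->(3,4)->EXIT | p3:(3,3)->(3,4)->EXIT | p4:escaped

ESCAPED ESCAPED ESCAPED ESCAPED ESCAPED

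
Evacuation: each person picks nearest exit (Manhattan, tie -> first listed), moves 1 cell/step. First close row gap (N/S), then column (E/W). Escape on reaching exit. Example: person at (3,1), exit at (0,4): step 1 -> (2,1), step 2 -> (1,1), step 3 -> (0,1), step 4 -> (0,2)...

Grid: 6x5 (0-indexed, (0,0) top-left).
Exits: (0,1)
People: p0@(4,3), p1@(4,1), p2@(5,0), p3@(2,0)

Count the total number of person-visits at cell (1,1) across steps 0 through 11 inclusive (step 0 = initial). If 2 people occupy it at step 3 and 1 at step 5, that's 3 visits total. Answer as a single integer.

Answer: 1

Derivation:
Step 0: p0@(4,3) p1@(4,1) p2@(5,0) p3@(2,0) -> at (1,1): 0 [-], cum=0
Step 1: p0@(3,3) p1@(3,1) p2@(4,0) p3@(1,0) -> at (1,1): 0 [-], cum=0
Step 2: p0@(2,3) p1@(2,1) p2@(3,0) p3@(0,0) -> at (1,1): 0 [-], cum=0
Step 3: p0@(1,3) p1@(1,1) p2@(2,0) p3@ESC -> at (1,1): 1 [p1], cum=1
Step 4: p0@(0,3) p1@ESC p2@(1,0) p3@ESC -> at (1,1): 0 [-], cum=1
Step 5: p0@(0,2) p1@ESC p2@(0,0) p3@ESC -> at (1,1): 0 [-], cum=1
Step 6: p0@ESC p1@ESC p2@ESC p3@ESC -> at (1,1): 0 [-], cum=1
Total visits = 1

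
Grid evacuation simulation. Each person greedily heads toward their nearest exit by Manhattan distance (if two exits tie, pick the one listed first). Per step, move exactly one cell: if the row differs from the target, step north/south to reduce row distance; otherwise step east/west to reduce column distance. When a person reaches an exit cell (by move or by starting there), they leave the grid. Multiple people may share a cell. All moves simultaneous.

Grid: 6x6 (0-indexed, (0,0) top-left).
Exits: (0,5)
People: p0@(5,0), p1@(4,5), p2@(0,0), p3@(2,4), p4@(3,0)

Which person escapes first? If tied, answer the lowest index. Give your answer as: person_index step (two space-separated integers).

Answer: 3 3

Derivation:
Step 1: p0:(5,0)->(4,0) | p1:(4,5)->(3,5) | p2:(0,0)->(0,1) | p3:(2,4)->(1,4) | p4:(3,0)->(2,0)
Step 2: p0:(4,0)->(3,0) | p1:(3,5)->(2,5) | p2:(0,1)->(0,2) | p3:(1,4)->(0,4) | p4:(2,0)->(1,0)
Step 3: p0:(3,0)->(2,0) | p1:(2,5)->(1,5) | p2:(0,2)->(0,3) | p3:(0,4)->(0,5)->EXIT | p4:(1,0)->(0,0)
Step 4: p0:(2,0)->(1,0) | p1:(1,5)->(0,5)->EXIT | p2:(0,3)->(0,4) | p3:escaped | p4:(0,0)->(0,1)
Step 5: p0:(1,0)->(0,0) | p1:escaped | p2:(0,4)->(0,5)->EXIT | p3:escaped | p4:(0,1)->(0,2)
Step 6: p0:(0,0)->(0,1) | p1:escaped | p2:escaped | p3:escaped | p4:(0,2)->(0,3)
Step 7: p0:(0,1)->(0,2) | p1:escaped | p2:escaped | p3:escaped | p4:(0,3)->(0,4)
Step 8: p0:(0,2)->(0,3) | p1:escaped | p2:escaped | p3:escaped | p4:(0,4)->(0,5)->EXIT
Step 9: p0:(0,3)->(0,4) | p1:escaped | p2:escaped | p3:escaped | p4:escaped
Step 10: p0:(0,4)->(0,5)->EXIT | p1:escaped | p2:escaped | p3:escaped | p4:escaped
Exit steps: [10, 4, 5, 3, 8]
First to escape: p3 at step 3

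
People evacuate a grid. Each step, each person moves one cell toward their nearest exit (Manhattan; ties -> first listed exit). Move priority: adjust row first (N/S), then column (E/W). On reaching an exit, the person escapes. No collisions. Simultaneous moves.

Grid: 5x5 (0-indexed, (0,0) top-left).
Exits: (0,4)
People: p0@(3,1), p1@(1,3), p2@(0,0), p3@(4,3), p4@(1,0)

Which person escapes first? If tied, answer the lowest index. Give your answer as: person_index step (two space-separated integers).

Answer: 1 2

Derivation:
Step 1: p0:(3,1)->(2,1) | p1:(1,3)->(0,3) | p2:(0,0)->(0,1) | p3:(4,3)->(3,3) | p4:(1,0)->(0,0)
Step 2: p0:(2,1)->(1,1) | p1:(0,3)->(0,4)->EXIT | p2:(0,1)->(0,2) | p3:(3,3)->(2,3) | p4:(0,0)->(0,1)
Step 3: p0:(1,1)->(0,1) | p1:escaped | p2:(0,2)->(0,3) | p3:(2,3)->(1,3) | p4:(0,1)->(0,2)
Step 4: p0:(0,1)->(0,2) | p1:escaped | p2:(0,3)->(0,4)->EXIT | p3:(1,3)->(0,3) | p4:(0,2)->(0,3)
Step 5: p0:(0,2)->(0,3) | p1:escaped | p2:escaped | p3:(0,3)->(0,4)->EXIT | p4:(0,3)->(0,4)->EXIT
Step 6: p0:(0,3)->(0,4)->EXIT | p1:escaped | p2:escaped | p3:escaped | p4:escaped
Exit steps: [6, 2, 4, 5, 5]
First to escape: p1 at step 2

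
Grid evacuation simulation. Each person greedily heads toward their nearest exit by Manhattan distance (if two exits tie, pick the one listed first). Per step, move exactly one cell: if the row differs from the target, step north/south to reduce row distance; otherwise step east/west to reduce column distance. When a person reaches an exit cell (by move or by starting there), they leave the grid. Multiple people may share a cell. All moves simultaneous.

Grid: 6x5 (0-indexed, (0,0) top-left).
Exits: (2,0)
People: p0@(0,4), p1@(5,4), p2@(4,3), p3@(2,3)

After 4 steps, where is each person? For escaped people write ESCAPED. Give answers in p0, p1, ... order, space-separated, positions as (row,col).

Step 1: p0:(0,4)->(1,4) | p1:(5,4)->(4,4) | p2:(4,3)->(3,3) | p3:(2,3)->(2,2)
Step 2: p0:(1,4)->(2,4) | p1:(4,4)->(3,4) | p2:(3,3)->(2,3) | p3:(2,2)->(2,1)
Step 3: p0:(2,4)->(2,3) | p1:(3,4)->(2,4) | p2:(2,3)->(2,2) | p3:(2,1)->(2,0)->EXIT
Step 4: p0:(2,3)->(2,2) | p1:(2,4)->(2,3) | p2:(2,2)->(2,1) | p3:escaped

(2,2) (2,3) (2,1) ESCAPED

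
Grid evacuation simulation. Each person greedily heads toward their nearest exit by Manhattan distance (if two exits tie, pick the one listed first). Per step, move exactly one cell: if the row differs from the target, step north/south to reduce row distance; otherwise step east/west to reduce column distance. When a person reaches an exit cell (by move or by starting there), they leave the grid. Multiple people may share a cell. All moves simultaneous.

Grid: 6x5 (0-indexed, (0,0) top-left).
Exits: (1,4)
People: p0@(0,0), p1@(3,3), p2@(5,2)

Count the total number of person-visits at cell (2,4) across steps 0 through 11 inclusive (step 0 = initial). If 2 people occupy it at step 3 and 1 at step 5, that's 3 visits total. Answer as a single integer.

Step 0: p0@(0,0) p1@(3,3) p2@(5,2) -> at (2,4): 0 [-], cum=0
Step 1: p0@(1,0) p1@(2,3) p2@(4,2) -> at (2,4): 0 [-], cum=0
Step 2: p0@(1,1) p1@(1,3) p2@(3,2) -> at (2,4): 0 [-], cum=0
Step 3: p0@(1,2) p1@ESC p2@(2,2) -> at (2,4): 0 [-], cum=0
Step 4: p0@(1,3) p1@ESC p2@(1,2) -> at (2,4): 0 [-], cum=0
Step 5: p0@ESC p1@ESC p2@(1,3) -> at (2,4): 0 [-], cum=0
Step 6: p0@ESC p1@ESC p2@ESC -> at (2,4): 0 [-], cum=0
Total visits = 0

Answer: 0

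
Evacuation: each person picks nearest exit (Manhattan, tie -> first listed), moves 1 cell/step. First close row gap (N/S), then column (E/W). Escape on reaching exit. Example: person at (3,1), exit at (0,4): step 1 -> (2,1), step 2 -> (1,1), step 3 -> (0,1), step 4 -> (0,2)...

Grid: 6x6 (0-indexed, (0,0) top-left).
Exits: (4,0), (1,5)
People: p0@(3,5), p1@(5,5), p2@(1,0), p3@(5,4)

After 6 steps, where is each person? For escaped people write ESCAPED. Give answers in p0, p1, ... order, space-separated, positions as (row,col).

Step 1: p0:(3,5)->(2,5) | p1:(5,5)->(4,5) | p2:(1,0)->(2,0) | p3:(5,4)->(4,4)
Step 2: p0:(2,5)->(1,5)->EXIT | p1:(4,5)->(3,5) | p2:(2,0)->(3,0) | p3:(4,4)->(4,3)
Step 3: p0:escaped | p1:(3,5)->(2,5) | p2:(3,0)->(4,0)->EXIT | p3:(4,3)->(4,2)
Step 4: p0:escaped | p1:(2,5)->(1,5)->EXIT | p2:escaped | p3:(4,2)->(4,1)
Step 5: p0:escaped | p1:escaped | p2:escaped | p3:(4,1)->(4,0)->EXIT

ESCAPED ESCAPED ESCAPED ESCAPED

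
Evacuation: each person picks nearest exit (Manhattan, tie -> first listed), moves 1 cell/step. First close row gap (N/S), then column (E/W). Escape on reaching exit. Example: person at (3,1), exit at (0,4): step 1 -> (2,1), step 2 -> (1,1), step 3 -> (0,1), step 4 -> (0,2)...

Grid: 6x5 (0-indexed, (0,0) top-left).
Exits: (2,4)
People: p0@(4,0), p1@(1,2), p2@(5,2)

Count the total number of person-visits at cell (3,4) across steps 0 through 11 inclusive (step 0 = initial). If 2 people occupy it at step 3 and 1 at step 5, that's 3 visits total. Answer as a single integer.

Step 0: p0@(4,0) p1@(1,2) p2@(5,2) -> at (3,4): 0 [-], cum=0
Step 1: p0@(3,0) p1@(2,2) p2@(4,2) -> at (3,4): 0 [-], cum=0
Step 2: p0@(2,0) p1@(2,3) p2@(3,2) -> at (3,4): 0 [-], cum=0
Step 3: p0@(2,1) p1@ESC p2@(2,2) -> at (3,4): 0 [-], cum=0
Step 4: p0@(2,2) p1@ESC p2@(2,3) -> at (3,4): 0 [-], cum=0
Step 5: p0@(2,3) p1@ESC p2@ESC -> at (3,4): 0 [-], cum=0
Step 6: p0@ESC p1@ESC p2@ESC -> at (3,4): 0 [-], cum=0
Total visits = 0

Answer: 0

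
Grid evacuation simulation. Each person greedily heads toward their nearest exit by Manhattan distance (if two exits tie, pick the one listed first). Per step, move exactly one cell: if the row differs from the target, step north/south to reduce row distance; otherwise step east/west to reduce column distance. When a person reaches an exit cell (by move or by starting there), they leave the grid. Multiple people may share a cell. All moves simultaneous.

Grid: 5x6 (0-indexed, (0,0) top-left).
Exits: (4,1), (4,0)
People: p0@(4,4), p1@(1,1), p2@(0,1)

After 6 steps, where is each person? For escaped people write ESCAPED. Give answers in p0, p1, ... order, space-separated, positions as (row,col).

Step 1: p0:(4,4)->(4,3) | p1:(1,1)->(2,1) | p2:(0,1)->(1,1)
Step 2: p0:(4,3)->(4,2) | p1:(2,1)->(3,1) | p2:(1,1)->(2,1)
Step 3: p0:(4,2)->(4,1)->EXIT | p1:(3,1)->(4,1)->EXIT | p2:(2,1)->(3,1)
Step 4: p0:escaped | p1:escaped | p2:(3,1)->(4,1)->EXIT

ESCAPED ESCAPED ESCAPED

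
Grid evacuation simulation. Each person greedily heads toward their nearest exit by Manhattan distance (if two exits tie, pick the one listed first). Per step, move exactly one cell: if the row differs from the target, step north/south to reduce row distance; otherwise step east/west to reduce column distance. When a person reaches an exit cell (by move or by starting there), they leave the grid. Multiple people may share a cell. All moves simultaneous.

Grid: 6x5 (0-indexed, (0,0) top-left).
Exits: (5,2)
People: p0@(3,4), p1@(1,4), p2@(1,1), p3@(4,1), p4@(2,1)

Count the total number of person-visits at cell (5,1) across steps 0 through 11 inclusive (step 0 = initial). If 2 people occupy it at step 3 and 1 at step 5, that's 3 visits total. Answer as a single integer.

Answer: 3

Derivation:
Step 0: p0@(3,4) p1@(1,4) p2@(1,1) p3@(4,1) p4@(2,1) -> at (5,1): 0 [-], cum=0
Step 1: p0@(4,4) p1@(2,4) p2@(2,1) p3@(5,1) p4@(3,1) -> at (5,1): 1 [p3], cum=1
Step 2: p0@(5,4) p1@(3,4) p2@(3,1) p3@ESC p4@(4,1) -> at (5,1): 0 [-], cum=1
Step 3: p0@(5,3) p1@(4,4) p2@(4,1) p3@ESC p4@(5,1) -> at (5,1): 1 [p4], cum=2
Step 4: p0@ESC p1@(5,4) p2@(5,1) p3@ESC p4@ESC -> at (5,1): 1 [p2], cum=3
Step 5: p0@ESC p1@(5,3) p2@ESC p3@ESC p4@ESC -> at (5,1): 0 [-], cum=3
Step 6: p0@ESC p1@ESC p2@ESC p3@ESC p4@ESC -> at (5,1): 0 [-], cum=3
Total visits = 3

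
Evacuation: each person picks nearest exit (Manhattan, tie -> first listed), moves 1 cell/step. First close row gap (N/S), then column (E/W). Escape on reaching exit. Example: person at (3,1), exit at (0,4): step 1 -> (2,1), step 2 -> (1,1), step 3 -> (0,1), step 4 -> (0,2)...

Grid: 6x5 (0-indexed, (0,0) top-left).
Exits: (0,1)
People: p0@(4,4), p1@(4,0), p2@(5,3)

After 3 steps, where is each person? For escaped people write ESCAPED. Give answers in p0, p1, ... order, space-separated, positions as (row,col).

Step 1: p0:(4,4)->(3,4) | p1:(4,0)->(3,0) | p2:(5,3)->(4,3)
Step 2: p0:(3,4)->(2,4) | p1:(3,0)->(2,0) | p2:(4,3)->(3,3)
Step 3: p0:(2,4)->(1,4) | p1:(2,0)->(1,0) | p2:(3,3)->(2,3)

(1,4) (1,0) (2,3)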